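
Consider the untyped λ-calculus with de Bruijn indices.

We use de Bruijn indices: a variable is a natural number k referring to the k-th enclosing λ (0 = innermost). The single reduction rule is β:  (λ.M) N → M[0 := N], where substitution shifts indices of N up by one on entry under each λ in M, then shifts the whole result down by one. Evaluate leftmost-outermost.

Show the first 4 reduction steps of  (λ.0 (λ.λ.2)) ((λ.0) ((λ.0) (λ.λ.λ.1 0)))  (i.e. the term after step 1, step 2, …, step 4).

  start: (λ.0 (λ.λ.2)) ((λ.0) ((λ.0) (λ.λ.λ.1 0)))
  →1  (λ.0) ((λ.0) (λ.λ.λ.1 0)) (λ.λ.(λ.0) ((λ.0) (λ.λ.λ.1 0)))
  →2  (λ.0) (λ.λ.λ.1 0) (λ.λ.(λ.0) ((λ.0) (λ.λ.λ.1 0)))
  →3  (λ.λ.λ.1 0) (λ.λ.(λ.0) ((λ.0) (λ.λ.λ.1 0)))
  →4  λ.λ.1 0

Answer: after 4 steps: λ.λ.1 0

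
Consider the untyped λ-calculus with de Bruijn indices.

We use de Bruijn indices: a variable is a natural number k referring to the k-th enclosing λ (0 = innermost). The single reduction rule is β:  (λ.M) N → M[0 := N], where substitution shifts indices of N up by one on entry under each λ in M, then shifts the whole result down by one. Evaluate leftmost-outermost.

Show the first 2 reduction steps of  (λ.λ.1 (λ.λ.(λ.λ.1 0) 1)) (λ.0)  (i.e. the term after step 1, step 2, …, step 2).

  start: (λ.λ.1 (λ.λ.(λ.λ.1 0) 1)) (λ.0)
  [1] λ.(λ.0) (λ.λ.(λ.λ.1 0) 1)
  [2] λ.λ.λ.(λ.λ.1 0) 1

Answer: after 2 steps: λ.λ.λ.(λ.λ.1 0) 1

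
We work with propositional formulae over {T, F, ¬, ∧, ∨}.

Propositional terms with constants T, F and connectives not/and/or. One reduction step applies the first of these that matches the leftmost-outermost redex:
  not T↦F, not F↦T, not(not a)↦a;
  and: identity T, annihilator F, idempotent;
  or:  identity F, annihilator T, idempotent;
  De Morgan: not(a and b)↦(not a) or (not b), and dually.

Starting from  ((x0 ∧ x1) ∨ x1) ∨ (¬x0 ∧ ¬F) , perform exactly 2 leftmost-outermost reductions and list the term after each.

Answer: after 2 steps: ((x0 ∧ x1) ∨ x1) ∨ ¬x0

Reduction:
  start: ((x0 ∧ x1) ∨ x1) ∨ (¬x0 ∧ ¬F)
  step 1: ((x0 ∧ x1) ∨ x1) ∨ (¬x0 ∧ T)
  step 2: ((x0 ∧ x1) ∨ x1) ∨ ¬x0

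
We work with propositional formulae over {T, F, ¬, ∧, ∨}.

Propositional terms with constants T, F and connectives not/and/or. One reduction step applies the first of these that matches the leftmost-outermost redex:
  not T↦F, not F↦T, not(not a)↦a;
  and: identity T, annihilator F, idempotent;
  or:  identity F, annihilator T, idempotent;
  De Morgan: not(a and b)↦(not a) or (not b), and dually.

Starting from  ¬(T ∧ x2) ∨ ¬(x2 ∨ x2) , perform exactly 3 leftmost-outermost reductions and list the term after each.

  start: ¬(T ∧ x2) ∨ ¬(x2 ∨ x2)
  →1  (¬T ∨ ¬x2) ∨ ¬(x2 ∨ x2)
  →2  (F ∨ ¬x2) ∨ ¬(x2 ∨ x2)
  →3  ¬x2 ∨ ¬(x2 ∨ x2)

Answer: after 3 steps: ¬x2 ∨ ¬(x2 ∨ x2)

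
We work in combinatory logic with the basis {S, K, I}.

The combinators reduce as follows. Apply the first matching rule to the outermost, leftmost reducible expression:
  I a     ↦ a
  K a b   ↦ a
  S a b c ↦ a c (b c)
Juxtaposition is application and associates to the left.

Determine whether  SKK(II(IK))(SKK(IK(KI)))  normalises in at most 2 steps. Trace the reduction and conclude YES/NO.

Answer: NO — after 2 steps the term is II(IK)(SKK(IK(KI))), not yet normal

Reduction:
  start: SKK(II(IK))(SKK(IK(KI)))
  →1  K(II(IK))(K(II(IK)))(SKK(IK(KI)))
  →2  II(IK)(SKK(IK(KI)))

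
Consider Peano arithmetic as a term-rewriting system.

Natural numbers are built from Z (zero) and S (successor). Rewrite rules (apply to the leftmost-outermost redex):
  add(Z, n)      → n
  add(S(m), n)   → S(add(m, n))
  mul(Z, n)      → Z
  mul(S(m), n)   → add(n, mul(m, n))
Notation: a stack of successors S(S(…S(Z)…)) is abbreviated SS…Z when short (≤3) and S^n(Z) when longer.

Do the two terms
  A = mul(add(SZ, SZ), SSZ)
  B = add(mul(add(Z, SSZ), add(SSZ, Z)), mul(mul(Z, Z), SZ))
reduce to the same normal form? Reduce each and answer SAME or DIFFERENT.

Answer: SAME — A ⇓ S^4(Z), B ⇓ S^4(Z)

Reduction:
Term A:
  start: mul(add(SZ, SZ), SSZ)
  →1  mul(S(add(Z, SZ)), SSZ)
  →2  add(SSZ, mul(add(Z, SZ), SSZ))
  →3  S(add(SZ, mul(add(Z, SZ), SSZ)))
  →4  S(S(add(Z, mul(add(Z, SZ), SSZ))))
  →5  S(S(mul(add(Z, SZ), SSZ)))
  →6  S(S(mul(SZ, SSZ)))
  →7  S(S(add(SSZ, mul(Z, SSZ))))
  →8  S(S(S(add(SZ, mul(Z, SSZ)))))
  →9  S(S(S(S(add(Z, mul(Z, SSZ))))))
  →10  S(S(S(S(mul(Z, SSZ)))))
  →11  S^4(Z)

Term B:
  start: add(mul(add(Z, SSZ), add(SSZ, Z)), mul(mul(Z, Z), SZ))
  →1  add(mul(SSZ, add(SSZ, Z)), mul(mul(Z, Z), SZ))
  →2  add(add(add(SSZ, Z), mul(SZ, add(SSZ, Z))), mul(mul(Z, Z), SZ))
  →3  add(add(S(add(SZ, Z)), mul(SZ, add(SSZ, Z))), mul(mul(Z, Z), SZ))
  →4  add(S(add(add(SZ, Z), mul(SZ, add(SSZ, Z)))), mul(mul(Z, Z), SZ))
  →5  S(add(add(add(SZ, Z), mul(SZ, add(SSZ, Z))), mul(mul(Z, Z), SZ)))
  →6  S(add(add(S(add(Z, Z)), mul(SZ, add(SSZ, Z))), mul(mul(Z, Z), SZ)))
  →7  S(add(S(add(add(Z, Z), mul(SZ, add(SSZ, Z)))), mul(mul(Z, Z), SZ)))
  →8  S(S(add(add(add(Z, Z), mul(SZ, add(SSZ, Z))), mul(mul(Z, Z), SZ))))
  →9  S(S(add(add(Z, mul(SZ, add(SSZ, Z))), mul(mul(Z, Z), SZ))))
  →10  S(S(add(mul(SZ, add(SSZ, Z)), mul(mul(Z, Z), SZ))))
  →11  S(S(add(add(add(SSZ, Z), mul(Z, add(SSZ, Z))), mul(mul(Z, Z), SZ))))
  →12  S(S(add(add(S(add(SZ, Z)), mul(Z, add(SSZ, Z))), mul(mul(Z, Z), SZ))))
  →13  S(S(add(S(add(add(SZ, Z), mul(Z, add(SSZ, Z)))), mul(mul(Z, Z), SZ))))
  →14  S(S(S(add(add(add(SZ, Z), mul(Z, add(SSZ, Z))), mul(mul(Z, Z), SZ)))))
  →15  S(S(S(add(add(S(add(Z, Z)), mul(Z, add(SSZ, Z))), mul(mul(Z, Z), SZ)))))
  →16  S(S(S(add(S(add(add(Z, Z), mul(Z, add(SSZ, Z)))), mul(mul(Z, Z), SZ)))))
  →17  S(S(S(S(add(add(add(Z, Z), mul(Z, add(SSZ, Z))), mul(mul(Z, Z), SZ))))))
  →18  S(S(S(S(add(add(Z, mul(Z, add(SSZ, Z))), mul(mul(Z, Z), SZ))))))
  →19  S(S(S(S(add(mul(Z, add(SSZ, Z)), mul(mul(Z, Z), SZ))))))
  →20  S(S(S(S(add(Z, mul(mul(Z, Z), SZ))))))
  →21  S(S(S(S(mul(mul(Z, Z), SZ)))))
  →22  S(S(S(S(mul(Z, SZ)))))
  →23  S^4(Z)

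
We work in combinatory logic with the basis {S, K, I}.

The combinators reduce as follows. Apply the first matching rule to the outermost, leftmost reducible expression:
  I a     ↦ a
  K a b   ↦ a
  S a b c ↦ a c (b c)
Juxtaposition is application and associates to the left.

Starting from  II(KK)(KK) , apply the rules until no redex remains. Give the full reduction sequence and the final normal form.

  start: II(KK)(KK)
  [1] I(KK)(KK)
  [2] KK(KK)
  [3] K

Answer: normal form = K  (in 3 steps)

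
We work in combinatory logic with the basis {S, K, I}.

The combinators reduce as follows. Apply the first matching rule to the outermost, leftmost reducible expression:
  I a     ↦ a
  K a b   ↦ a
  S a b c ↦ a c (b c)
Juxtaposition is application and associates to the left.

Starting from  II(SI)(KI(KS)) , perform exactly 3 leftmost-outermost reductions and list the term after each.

  start: II(SI)(KI(KS))
  →1  I(SI)(KI(KS))
  →2  SI(KI(KS))
  →3  SII

Answer: after 3 steps: SII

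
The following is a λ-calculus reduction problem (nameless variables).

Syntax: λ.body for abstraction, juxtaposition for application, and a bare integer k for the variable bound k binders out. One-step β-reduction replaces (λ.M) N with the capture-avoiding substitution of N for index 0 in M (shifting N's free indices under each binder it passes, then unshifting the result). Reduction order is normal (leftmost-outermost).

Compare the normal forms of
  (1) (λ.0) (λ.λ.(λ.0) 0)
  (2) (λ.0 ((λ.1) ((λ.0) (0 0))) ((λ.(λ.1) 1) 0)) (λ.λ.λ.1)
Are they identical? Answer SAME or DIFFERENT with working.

Answer: DIFFERENT — A ⇓ λ.λ.0, B ⇓ λ.λ.λ.λ.1

Working:
Term A:
  start: (λ.0) (λ.λ.(λ.0) 0)
  step 1: λ.λ.(λ.0) 0
  step 2: λ.λ.0

Term B:
  start: (λ.0 ((λ.1) ((λ.0) (0 0))) ((λ.(λ.1) 1) 0)) (λ.λ.λ.1)
  step 1: (λ.λ.λ.1) ((λ.λ.λ.λ.1) ((λ.0) ((λ.λ.λ.1) (λ.λ.λ.1)))) ((λ.(λ.1) (λ.λ.λ.1)) (λ.λ.λ.1))
  step 2: (λ.λ.1) ((λ.(λ.1) (λ.λ.λ.1)) (λ.λ.λ.1))
  step 3: λ.(λ.(λ.1) (λ.λ.λ.1)) (λ.λ.λ.1)
  step 4: λ.(λ.λ.λ.λ.1) (λ.λ.λ.1)
  step 5: λ.λ.λ.λ.1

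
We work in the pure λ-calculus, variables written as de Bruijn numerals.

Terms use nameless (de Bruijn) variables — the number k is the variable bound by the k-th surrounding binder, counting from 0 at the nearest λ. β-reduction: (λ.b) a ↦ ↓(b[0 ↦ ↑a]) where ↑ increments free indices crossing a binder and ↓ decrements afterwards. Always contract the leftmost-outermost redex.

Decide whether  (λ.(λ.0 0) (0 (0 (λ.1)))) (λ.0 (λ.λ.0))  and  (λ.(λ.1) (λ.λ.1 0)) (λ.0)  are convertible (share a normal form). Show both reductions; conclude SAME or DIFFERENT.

Term A:
  start: (λ.(λ.0 0) (0 (0 (λ.1)))) (λ.0 (λ.λ.0))
  step 1: (λ.0 0) ((λ.0 (λ.λ.0)) ((λ.0 (λ.λ.0)) (λ.λ.0 (λ.λ.0))))
  step 2: (λ.0 (λ.λ.0)) ((λ.0 (λ.λ.0)) (λ.λ.0 (λ.λ.0))) ((λ.0 (λ.λ.0)) ((λ.0 (λ.λ.0)) (λ.λ.0 (λ.λ.0))))
  step 3: (λ.0 (λ.λ.0)) (λ.λ.0 (λ.λ.0)) (λ.λ.0) ((λ.0 (λ.λ.0)) ((λ.0 (λ.λ.0)) (λ.λ.0 (λ.λ.0))))
  step 4: (λ.λ.0 (λ.λ.0)) (λ.λ.0) (λ.λ.0) ((λ.0 (λ.λ.0)) ((λ.0 (λ.λ.0)) (λ.λ.0 (λ.λ.0))))
  step 5: (λ.0 (λ.λ.0)) (λ.λ.0) ((λ.0 (λ.λ.0)) ((λ.0 (λ.λ.0)) (λ.λ.0 (λ.λ.0))))
  step 6: (λ.λ.0) (λ.λ.0) ((λ.0 (λ.λ.0)) ((λ.0 (λ.λ.0)) (λ.λ.0 (λ.λ.0))))
  step 7: (λ.0) ((λ.0 (λ.λ.0)) ((λ.0 (λ.λ.0)) (λ.λ.0 (λ.λ.0))))
  step 8: (λ.0 (λ.λ.0)) ((λ.0 (λ.λ.0)) (λ.λ.0 (λ.λ.0)))
  step 9: (λ.0 (λ.λ.0)) (λ.λ.0 (λ.λ.0)) (λ.λ.0)
  step 10: (λ.λ.0 (λ.λ.0)) (λ.λ.0) (λ.λ.0)
  step 11: (λ.0 (λ.λ.0)) (λ.λ.0)
  step 12: (λ.λ.0) (λ.λ.0)
  step 13: λ.0

Term B:
  start: (λ.(λ.1) (λ.λ.1 0)) (λ.0)
  step 1: (λ.λ.0) (λ.λ.1 0)
  step 2: λ.0

Answer: SAME — A ⇓ λ.0, B ⇓ λ.0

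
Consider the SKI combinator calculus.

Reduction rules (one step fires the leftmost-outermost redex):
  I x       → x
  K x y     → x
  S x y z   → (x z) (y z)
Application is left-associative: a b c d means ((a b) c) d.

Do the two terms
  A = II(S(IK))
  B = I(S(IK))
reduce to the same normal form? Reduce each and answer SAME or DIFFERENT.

Answer: SAME — A ⇓ SK, B ⇓ SK

Reduction:
Term A:
  start: II(S(IK))
  →1  I(S(IK))
  →2  S(IK)
  →3  SK

Term B:
  start: I(S(IK))
  →1  S(IK)
  →2  SK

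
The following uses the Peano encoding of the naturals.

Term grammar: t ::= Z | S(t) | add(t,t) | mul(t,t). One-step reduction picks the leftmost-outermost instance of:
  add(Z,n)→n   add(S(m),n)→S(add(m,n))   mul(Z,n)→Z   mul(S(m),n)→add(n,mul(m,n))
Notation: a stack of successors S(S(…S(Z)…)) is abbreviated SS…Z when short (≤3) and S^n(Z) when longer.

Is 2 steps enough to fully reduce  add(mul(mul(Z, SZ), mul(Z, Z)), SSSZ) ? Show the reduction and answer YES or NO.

  start: add(mul(mul(Z, SZ), mul(Z, Z)), SSSZ)
  [1] add(mul(Z, mul(Z, Z)), SSSZ)
  [2] add(Z, SSSZ)

Answer: NO — after 2 steps the term is add(Z, SSSZ), not yet normal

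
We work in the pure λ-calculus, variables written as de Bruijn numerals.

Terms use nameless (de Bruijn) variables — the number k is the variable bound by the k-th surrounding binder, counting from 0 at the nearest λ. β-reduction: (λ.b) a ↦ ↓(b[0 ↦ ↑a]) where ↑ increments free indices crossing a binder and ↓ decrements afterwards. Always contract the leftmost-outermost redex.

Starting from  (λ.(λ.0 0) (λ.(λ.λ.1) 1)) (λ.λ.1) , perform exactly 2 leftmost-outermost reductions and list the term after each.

  start: (λ.(λ.0 0) (λ.(λ.λ.1) 1)) (λ.λ.1)
  step 1: (λ.0 0) (λ.(λ.λ.1) (λ.λ.1))
  step 2: (λ.(λ.λ.1) (λ.λ.1)) (λ.(λ.λ.1) (λ.λ.1))

Answer: after 2 steps: (λ.(λ.λ.1) (λ.λ.1)) (λ.(λ.λ.1) (λ.λ.1))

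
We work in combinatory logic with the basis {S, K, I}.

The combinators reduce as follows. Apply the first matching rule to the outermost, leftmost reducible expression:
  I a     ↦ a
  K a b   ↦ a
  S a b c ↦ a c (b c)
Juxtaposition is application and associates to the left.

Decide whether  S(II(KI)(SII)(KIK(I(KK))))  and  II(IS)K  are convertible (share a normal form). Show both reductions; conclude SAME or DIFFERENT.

Answer: DIFFERENT — A ⇓ S(KK), B ⇓ SK

Derivation:
Term A:
  start: S(II(KI)(SII)(KIK(I(KK))))
  →1  S(I(KI)(SII)(KIK(I(KK))))
  →2  S(KI(SII)(KIK(I(KK))))
  →3  S(I(KIK(I(KK))))
  →4  S(KIK(I(KK)))
  →5  S(I(I(KK)))
  →6  S(I(KK))
  →7  S(KK)

Term B:
  start: II(IS)K
  →1  I(IS)K
  →2  ISK
  →3  SK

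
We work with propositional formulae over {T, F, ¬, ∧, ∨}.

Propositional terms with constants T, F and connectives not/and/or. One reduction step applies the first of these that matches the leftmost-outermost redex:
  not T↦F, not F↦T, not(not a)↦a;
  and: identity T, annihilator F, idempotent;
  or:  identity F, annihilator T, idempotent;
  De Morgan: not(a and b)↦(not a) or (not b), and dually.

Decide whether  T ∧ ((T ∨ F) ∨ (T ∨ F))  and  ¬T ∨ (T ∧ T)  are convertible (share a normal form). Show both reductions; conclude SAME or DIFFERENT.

Term A:
  start: T ∧ ((T ∨ F) ∨ (T ∨ F))
  [1] (T ∨ F) ∨ (T ∨ F)
  [2] T ∨ F
  [3] T

Term B:
  start: ¬T ∨ (T ∧ T)
  [1] F ∨ (T ∧ T)
  [2] T ∧ T
  [3] T

Answer: SAME — A ⇓ T, B ⇓ T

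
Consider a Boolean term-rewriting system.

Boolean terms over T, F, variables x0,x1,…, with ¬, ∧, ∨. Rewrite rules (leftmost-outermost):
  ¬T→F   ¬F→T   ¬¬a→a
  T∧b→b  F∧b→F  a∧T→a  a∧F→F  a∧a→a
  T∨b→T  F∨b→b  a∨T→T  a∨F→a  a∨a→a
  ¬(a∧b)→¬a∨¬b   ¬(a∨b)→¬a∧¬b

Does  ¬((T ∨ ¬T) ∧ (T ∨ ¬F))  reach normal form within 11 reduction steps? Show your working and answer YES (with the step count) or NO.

  start: ¬((T ∨ ¬T) ∧ (T ∨ ¬F))
  step 1: ¬(T ∨ ¬T) ∨ ¬(T ∨ ¬F)
  step 2: (¬T ∧ ¬¬T) ∨ ¬(T ∨ ¬F)
  step 3: (F ∧ ¬¬T) ∨ ¬(T ∨ ¬F)
  step 4: F ∨ ¬(T ∨ ¬F)
  step 5: ¬(T ∨ ¬F)
  step 6: ¬T ∧ ¬¬F
  step 7: F ∧ ¬¬F
  step 8: F

Answer: YES — reaches normal form F in 8 ≤ 11 steps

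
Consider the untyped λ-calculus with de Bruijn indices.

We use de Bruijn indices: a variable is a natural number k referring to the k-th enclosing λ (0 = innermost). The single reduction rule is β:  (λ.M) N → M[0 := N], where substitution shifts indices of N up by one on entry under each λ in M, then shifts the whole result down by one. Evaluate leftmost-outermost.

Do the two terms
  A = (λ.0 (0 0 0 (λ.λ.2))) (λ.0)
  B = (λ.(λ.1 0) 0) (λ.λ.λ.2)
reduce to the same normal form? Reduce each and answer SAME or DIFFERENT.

Term A:
  start: (λ.0 (0 0 0 (λ.λ.2))) (λ.0)
  step 1: (λ.0) ((λ.0) (λ.0) (λ.0) (λ.λ.λ.0))
  step 2: (λ.0) (λ.0) (λ.0) (λ.λ.λ.0)
  step 3: (λ.0) (λ.0) (λ.λ.λ.0)
  step 4: (λ.0) (λ.λ.λ.0)
  step 5: λ.λ.λ.0

Term B:
  start: (λ.(λ.1 0) 0) (λ.λ.λ.2)
  step 1: (λ.(λ.λ.λ.2) 0) (λ.λ.λ.2)
  step 2: (λ.λ.λ.2) (λ.λ.λ.2)
  step 3: λ.λ.λ.λ.λ.2

Answer: DIFFERENT — A ⇓ λ.λ.λ.0, B ⇓ λ.λ.λ.λ.λ.2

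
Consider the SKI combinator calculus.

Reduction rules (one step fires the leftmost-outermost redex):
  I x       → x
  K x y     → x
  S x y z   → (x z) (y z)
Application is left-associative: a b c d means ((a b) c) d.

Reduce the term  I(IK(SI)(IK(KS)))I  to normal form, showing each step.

Answer: normal form = SII  (in 3 steps)

Derivation:
  start: I(IK(SI)(IK(KS)))I
  [1] IK(SI)(IK(KS))I
  [2] K(SI)(IK(KS))I
  [3] SII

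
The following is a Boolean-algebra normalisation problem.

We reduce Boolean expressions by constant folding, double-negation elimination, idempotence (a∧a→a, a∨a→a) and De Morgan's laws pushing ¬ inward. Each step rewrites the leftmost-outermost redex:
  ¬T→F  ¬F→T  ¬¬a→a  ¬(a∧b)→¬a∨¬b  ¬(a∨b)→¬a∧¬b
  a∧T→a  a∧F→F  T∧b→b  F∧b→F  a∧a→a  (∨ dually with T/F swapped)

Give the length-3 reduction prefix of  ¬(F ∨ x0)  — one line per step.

  start: ¬(F ∨ x0)
  [1] ¬F ∧ ¬x0
  [2] T ∧ ¬x0
  [3] ¬x0

Answer: after 3 steps: ¬x0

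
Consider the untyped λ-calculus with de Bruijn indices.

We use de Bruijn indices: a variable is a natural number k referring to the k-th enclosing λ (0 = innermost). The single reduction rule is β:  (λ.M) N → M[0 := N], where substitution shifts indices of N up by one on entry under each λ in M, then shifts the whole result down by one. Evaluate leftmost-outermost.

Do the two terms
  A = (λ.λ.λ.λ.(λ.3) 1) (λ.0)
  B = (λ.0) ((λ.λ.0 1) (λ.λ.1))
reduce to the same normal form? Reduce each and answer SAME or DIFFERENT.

Answer: DIFFERENT — A ⇓ λ.λ.λ.2, B ⇓ λ.0 (λ.λ.1)

Derivation:
Term A:
  start: (λ.λ.λ.λ.(λ.3) 1) (λ.0)
  step 1: λ.λ.λ.(λ.3) 1
  step 2: λ.λ.λ.2

Term B:
  start: (λ.0) ((λ.λ.0 1) (λ.λ.1))
  step 1: (λ.λ.0 1) (λ.λ.1)
  step 2: λ.0 (λ.λ.1)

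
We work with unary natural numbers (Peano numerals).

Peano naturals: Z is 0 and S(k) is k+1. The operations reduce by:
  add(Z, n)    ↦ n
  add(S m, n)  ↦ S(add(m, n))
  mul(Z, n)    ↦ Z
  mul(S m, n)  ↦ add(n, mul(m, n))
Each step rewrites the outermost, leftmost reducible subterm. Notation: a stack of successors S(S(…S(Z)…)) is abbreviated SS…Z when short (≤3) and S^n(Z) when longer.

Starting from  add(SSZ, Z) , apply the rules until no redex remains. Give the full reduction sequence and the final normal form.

  start: add(SSZ, Z)
  [1] S(add(SZ, Z))
  [2] S(S(add(Z, Z)))
  [3] SSZ

Answer: normal form = SSZ  (in 3 steps)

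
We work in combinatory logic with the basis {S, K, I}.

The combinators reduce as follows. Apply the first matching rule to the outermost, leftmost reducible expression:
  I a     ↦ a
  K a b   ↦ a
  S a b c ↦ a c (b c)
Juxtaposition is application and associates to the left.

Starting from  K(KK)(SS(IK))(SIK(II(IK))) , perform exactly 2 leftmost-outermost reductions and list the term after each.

Answer: after 2 steps: K

Reduction:
  start: K(KK)(SS(IK))(SIK(II(IK)))
  [1] KK(SIK(II(IK)))
  [2] K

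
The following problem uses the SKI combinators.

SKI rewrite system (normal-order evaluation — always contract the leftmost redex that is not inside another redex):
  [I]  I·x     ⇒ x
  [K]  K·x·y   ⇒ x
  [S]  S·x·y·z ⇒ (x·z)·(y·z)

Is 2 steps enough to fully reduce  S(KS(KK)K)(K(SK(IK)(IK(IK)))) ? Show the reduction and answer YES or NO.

Answer: NO — after 2 steps the term is S(SK)(K(K(IK(IK))(IK(IK(IK))))), not yet normal

Derivation:
  start: S(KS(KK)K)(K(SK(IK)(IK(IK))))
  [1] S(SK)(K(SK(IK)(IK(IK))))
  [2] S(SK)(K(K(IK(IK))(IK(IK(IK)))))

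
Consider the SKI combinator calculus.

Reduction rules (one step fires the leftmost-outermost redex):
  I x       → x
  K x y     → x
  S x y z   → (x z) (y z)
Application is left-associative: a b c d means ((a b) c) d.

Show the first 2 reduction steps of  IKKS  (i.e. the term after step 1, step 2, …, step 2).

Answer: after 2 steps: K

Reduction:
  start: IKKS
  step 1: KKS
  step 2: K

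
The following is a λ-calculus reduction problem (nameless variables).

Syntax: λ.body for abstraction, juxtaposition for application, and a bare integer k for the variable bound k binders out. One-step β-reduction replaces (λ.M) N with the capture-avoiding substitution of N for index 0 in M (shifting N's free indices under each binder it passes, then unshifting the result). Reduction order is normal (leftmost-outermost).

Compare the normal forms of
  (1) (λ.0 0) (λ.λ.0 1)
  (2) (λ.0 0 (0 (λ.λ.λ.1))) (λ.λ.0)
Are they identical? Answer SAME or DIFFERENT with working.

Answer: DIFFERENT — A ⇓ λ.0 (λ.λ.0 1), B ⇓ λ.0

Working:
Term A:
  start: (λ.0 0) (λ.λ.0 1)
  [1] (λ.λ.0 1) (λ.λ.0 1)
  [2] λ.0 (λ.λ.0 1)

Term B:
  start: (λ.0 0 (0 (λ.λ.λ.1))) (λ.λ.0)
  [1] (λ.λ.0) (λ.λ.0) ((λ.λ.0) (λ.λ.λ.1))
  [2] (λ.0) ((λ.λ.0) (λ.λ.λ.1))
  [3] (λ.λ.0) (λ.λ.λ.1)
  [4] λ.0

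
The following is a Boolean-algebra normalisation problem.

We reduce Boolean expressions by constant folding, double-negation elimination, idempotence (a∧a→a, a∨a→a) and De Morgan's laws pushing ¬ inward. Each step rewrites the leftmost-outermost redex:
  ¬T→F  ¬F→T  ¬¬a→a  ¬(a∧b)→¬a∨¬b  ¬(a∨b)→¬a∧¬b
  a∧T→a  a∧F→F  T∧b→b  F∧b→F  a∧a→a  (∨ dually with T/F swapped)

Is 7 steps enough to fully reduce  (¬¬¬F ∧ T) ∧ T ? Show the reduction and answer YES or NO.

  start: (¬¬¬F ∧ T) ∧ T
  [1] ¬¬¬F ∧ T
  [2] ¬¬¬F
  [3] ¬F
  [4] T

Answer: YES — reaches normal form T in 4 ≤ 7 steps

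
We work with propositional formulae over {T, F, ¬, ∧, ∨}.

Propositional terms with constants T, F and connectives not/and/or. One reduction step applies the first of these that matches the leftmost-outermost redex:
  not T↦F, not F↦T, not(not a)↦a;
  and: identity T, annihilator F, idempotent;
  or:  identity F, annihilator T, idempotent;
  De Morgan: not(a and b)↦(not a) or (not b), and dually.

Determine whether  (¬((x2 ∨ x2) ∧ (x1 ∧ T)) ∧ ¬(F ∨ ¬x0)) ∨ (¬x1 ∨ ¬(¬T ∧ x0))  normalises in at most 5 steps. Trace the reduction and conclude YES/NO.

  start: (¬((x2 ∨ x2) ∧ (x1 ∧ T)) ∧ ¬(F ∨ ¬x0)) ∨ (¬x1 ∨ ¬(¬T ∧ x0))
  step 1: ((¬(x2 ∨ x2) ∨ ¬(x1 ∧ T)) ∧ ¬(F ∨ ¬x0)) ∨ (¬x1 ∨ ¬(¬T ∧ x0))
  step 2: (((¬x2 ∧ ¬x2) ∨ ¬(x1 ∧ T)) ∧ ¬(F ∨ ¬x0)) ∨ (¬x1 ∨ ¬(¬T ∧ x0))
  step 3: ((¬x2 ∨ ¬(x1 ∧ T)) ∧ ¬(F ∨ ¬x0)) ∨ (¬x1 ∨ ¬(¬T ∧ x0))
  step 4: ((¬x2 ∨ (¬x1 ∨ ¬T)) ∧ ¬(F ∨ ¬x0)) ∨ (¬x1 ∨ ¬(¬T ∧ x0))
  step 5: ((¬x2 ∨ (¬x1 ∨ F)) ∧ ¬(F ∨ ¬x0)) ∨ (¬x1 ∨ ¬(¬T ∧ x0))

Answer: NO — after 5 steps the term is ((¬x2 ∨ (¬x1 ∨ F)) ∧ ¬(F ∨ ¬x0)) ∨ (¬x1 ∨ ¬(¬T ∧ x0)), not yet normal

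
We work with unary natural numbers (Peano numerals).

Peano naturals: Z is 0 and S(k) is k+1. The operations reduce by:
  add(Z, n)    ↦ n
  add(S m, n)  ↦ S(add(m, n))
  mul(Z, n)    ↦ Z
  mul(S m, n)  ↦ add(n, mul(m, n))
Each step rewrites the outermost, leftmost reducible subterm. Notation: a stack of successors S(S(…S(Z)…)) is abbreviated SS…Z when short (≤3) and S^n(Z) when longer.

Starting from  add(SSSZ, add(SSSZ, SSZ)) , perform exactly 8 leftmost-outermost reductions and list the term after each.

  start: add(SSSZ, add(SSSZ, SSZ))
  →1  S(add(SSZ, add(SSSZ, SSZ)))
  →2  S(S(add(SZ, add(SSSZ, SSZ))))
  →3  S(S(S(add(Z, add(SSSZ, SSZ)))))
  →4  S(S(S(add(SSSZ, SSZ))))
  →5  S(S(S(S(add(SSZ, SSZ)))))
  →6  S(S(S(S(S(add(SZ, SSZ))))))
  →7  S(S(S(S(S(S(add(Z, SSZ)))))))
  →8  S^8(Z)

Answer: after 8 steps: S^8(Z)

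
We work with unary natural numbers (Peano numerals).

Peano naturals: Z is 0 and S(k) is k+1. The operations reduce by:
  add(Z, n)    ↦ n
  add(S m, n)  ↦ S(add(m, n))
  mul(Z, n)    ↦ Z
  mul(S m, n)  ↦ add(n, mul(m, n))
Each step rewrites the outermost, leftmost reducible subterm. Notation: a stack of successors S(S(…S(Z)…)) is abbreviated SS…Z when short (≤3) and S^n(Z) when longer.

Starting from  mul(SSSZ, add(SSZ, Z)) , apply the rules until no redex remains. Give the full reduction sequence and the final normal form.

  start: mul(SSSZ, add(SSZ, Z))
  →1  add(add(SSZ, Z), mul(SSZ, add(SSZ, Z)))
  →2  add(S(add(SZ, Z)), mul(SSZ, add(SSZ, Z)))
  →3  S(add(add(SZ, Z), mul(SSZ, add(SSZ, Z))))
  →4  S(add(S(add(Z, Z)), mul(SSZ, add(SSZ, Z))))
  →5  S(S(add(add(Z, Z), mul(SSZ, add(SSZ, Z)))))
  →6  S(S(add(Z, mul(SSZ, add(SSZ, Z)))))
  →7  S(S(mul(SSZ, add(SSZ, Z))))
  →8  S(S(add(add(SSZ, Z), mul(SZ, add(SSZ, Z)))))
  →9  S(S(add(S(add(SZ, Z)), mul(SZ, add(SSZ, Z)))))
  →10  S(S(S(add(add(SZ, Z), mul(SZ, add(SSZ, Z))))))
  →11  S(S(S(add(S(add(Z, Z)), mul(SZ, add(SSZ, Z))))))
  →12  S(S(S(S(add(add(Z, Z), mul(SZ, add(SSZ, Z)))))))
  →13  S(S(S(S(add(Z, mul(SZ, add(SSZ, Z)))))))
  →14  S(S(S(S(mul(SZ, add(SSZ, Z))))))
  →15  S(S(S(S(add(add(SSZ, Z), mul(Z, add(SSZ, Z)))))))
  →16  S(S(S(S(add(S(add(SZ, Z)), mul(Z, add(SSZ, Z)))))))
  →17  S(S(S(S(S(add(add(SZ, Z), mul(Z, add(SSZ, Z))))))))
  →18  S(S(S(S(S(add(S(add(Z, Z)), mul(Z, add(SSZ, Z))))))))
  →19  S(S(S(S(S(S(add(add(Z, Z), mul(Z, add(SSZ, Z)))))))))
  →20  S(S(S(S(S(S(add(Z, mul(Z, add(SSZ, Z)))))))))
  →21  S(S(S(S(S(S(mul(Z, add(SSZ, Z))))))))
  →22  S^6(Z)

Answer: normal form = S^6(Z)  (in 22 steps)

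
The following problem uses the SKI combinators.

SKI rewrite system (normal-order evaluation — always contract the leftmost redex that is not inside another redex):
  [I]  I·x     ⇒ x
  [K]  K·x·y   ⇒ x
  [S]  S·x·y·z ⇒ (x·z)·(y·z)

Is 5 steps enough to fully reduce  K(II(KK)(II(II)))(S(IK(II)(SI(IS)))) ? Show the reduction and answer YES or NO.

  start: K(II(KK)(II(II)))(S(IK(II)(SI(IS))))
  →1  II(KK)(II(II))
  →2  I(KK)(II(II))
  →3  KK(II(II))
  →4  K

Answer: YES — reaches normal form K in 4 ≤ 5 steps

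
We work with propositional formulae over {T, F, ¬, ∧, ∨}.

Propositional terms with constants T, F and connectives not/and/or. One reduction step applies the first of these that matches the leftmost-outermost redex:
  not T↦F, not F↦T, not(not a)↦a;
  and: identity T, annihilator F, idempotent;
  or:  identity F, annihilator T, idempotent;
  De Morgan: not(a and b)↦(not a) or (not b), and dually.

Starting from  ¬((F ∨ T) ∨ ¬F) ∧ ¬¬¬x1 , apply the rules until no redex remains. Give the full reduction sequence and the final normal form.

Answer: normal form = F  (in 7 steps)

Reduction:
  start: ¬((F ∨ T) ∨ ¬F) ∧ ¬¬¬x1
  →1  (¬(F ∨ T) ∧ ¬¬F) ∧ ¬¬¬x1
  →2  ((¬F ∧ ¬T) ∧ ¬¬F) ∧ ¬¬¬x1
  →3  ((T ∧ ¬T) ∧ ¬¬F) ∧ ¬¬¬x1
  →4  (¬T ∧ ¬¬F) ∧ ¬¬¬x1
  →5  (F ∧ ¬¬F) ∧ ¬¬¬x1
  →6  F ∧ ¬¬¬x1
  →7  F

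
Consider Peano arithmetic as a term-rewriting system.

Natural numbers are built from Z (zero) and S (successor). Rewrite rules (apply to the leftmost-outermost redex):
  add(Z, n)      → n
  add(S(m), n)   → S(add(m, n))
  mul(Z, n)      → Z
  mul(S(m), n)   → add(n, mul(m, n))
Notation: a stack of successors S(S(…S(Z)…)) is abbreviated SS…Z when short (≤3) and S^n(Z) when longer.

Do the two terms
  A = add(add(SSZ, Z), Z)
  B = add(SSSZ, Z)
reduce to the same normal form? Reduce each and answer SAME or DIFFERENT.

Answer: DIFFERENT — A ⇓ SSZ, B ⇓ SSSZ

Reduction:
Term A:
  start: add(add(SSZ, Z), Z)
  →1  add(S(add(SZ, Z)), Z)
  →2  S(add(add(SZ, Z), Z))
  →3  S(add(S(add(Z, Z)), Z))
  →4  S(S(add(add(Z, Z), Z)))
  →5  S(S(add(Z, Z)))
  →6  SSZ

Term B:
  start: add(SSSZ, Z)
  →1  S(add(SSZ, Z))
  →2  S(S(add(SZ, Z)))
  →3  S(S(S(add(Z, Z))))
  →4  SSSZ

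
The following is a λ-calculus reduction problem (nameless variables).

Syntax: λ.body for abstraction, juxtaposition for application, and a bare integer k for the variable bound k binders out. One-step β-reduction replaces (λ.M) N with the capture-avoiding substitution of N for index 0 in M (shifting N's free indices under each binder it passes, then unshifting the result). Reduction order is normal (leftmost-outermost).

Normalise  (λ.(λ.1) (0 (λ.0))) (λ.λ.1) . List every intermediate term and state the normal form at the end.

  start: (λ.(λ.1) (0 (λ.0))) (λ.λ.1)
  step 1: (λ.λ.λ.1) ((λ.λ.1) (λ.0))
  step 2: λ.λ.1

Answer: normal form = λ.λ.1  (in 2 steps)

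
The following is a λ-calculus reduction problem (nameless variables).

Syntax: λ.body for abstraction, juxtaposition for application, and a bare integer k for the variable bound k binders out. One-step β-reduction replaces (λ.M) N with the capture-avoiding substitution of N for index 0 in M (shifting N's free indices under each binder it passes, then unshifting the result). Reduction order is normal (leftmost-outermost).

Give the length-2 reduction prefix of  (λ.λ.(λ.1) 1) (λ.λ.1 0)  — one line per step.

  start: (λ.λ.(λ.1) 1) (λ.λ.1 0)
  [1] λ.(λ.1) (λ.λ.1 0)
  [2] λ.0

Answer: after 2 steps: λ.0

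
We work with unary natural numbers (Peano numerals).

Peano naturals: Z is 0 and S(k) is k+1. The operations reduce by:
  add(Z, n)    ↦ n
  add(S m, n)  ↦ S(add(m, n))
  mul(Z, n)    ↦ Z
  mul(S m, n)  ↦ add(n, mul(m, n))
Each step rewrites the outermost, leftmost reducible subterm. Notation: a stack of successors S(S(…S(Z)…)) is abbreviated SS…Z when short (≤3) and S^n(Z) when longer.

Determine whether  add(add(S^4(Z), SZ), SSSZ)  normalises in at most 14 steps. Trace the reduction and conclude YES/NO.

  start: add(add(S^4(Z), SZ), SSSZ)
  →1  add(S(add(SSSZ, SZ)), SSSZ)
  →2  S(add(add(SSSZ, SZ), SSSZ))
  →3  S(add(S(add(SSZ, SZ)), SSSZ))
  →4  S(S(add(add(SSZ, SZ), SSSZ)))
  →5  S(S(add(S(add(SZ, SZ)), SSSZ)))
  →6  S(S(S(add(add(SZ, SZ), SSSZ))))
  →7  S(S(S(add(S(add(Z, SZ)), SSSZ))))
  →8  S(S(S(S(add(add(Z, SZ), SSSZ)))))
  →9  S(S(S(S(add(SZ, SSSZ)))))
  →10  S(S(S(S(S(add(Z, SSSZ))))))
  →11  S^8(Z)

Answer: YES — reaches normal form S^8(Z) in 11 ≤ 14 steps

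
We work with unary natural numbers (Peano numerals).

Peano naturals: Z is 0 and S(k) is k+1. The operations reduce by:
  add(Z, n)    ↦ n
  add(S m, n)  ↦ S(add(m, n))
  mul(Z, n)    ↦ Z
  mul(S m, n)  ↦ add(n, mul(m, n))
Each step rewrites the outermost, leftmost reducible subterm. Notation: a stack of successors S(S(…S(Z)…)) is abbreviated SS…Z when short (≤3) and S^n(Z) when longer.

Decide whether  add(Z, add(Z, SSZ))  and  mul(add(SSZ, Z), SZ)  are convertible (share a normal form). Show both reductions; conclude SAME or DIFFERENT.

Answer: SAME — A ⇓ SSZ, B ⇓ SSZ

Derivation:
Term A:
  start: add(Z, add(Z, SSZ))
  [1] add(Z, SSZ)
  [2] SSZ

Term B:
  start: mul(add(SSZ, Z), SZ)
  [1] mul(S(add(SZ, Z)), SZ)
  [2] add(SZ, mul(add(SZ, Z), SZ))
  [3] S(add(Z, mul(add(SZ, Z), SZ)))
  [4] S(mul(add(SZ, Z), SZ))
  [5] S(mul(S(add(Z, Z)), SZ))
  [6] S(add(SZ, mul(add(Z, Z), SZ)))
  [7] S(S(add(Z, mul(add(Z, Z), SZ))))
  [8] S(S(mul(add(Z, Z), SZ)))
  [9] S(S(mul(Z, SZ)))
  [10] SSZ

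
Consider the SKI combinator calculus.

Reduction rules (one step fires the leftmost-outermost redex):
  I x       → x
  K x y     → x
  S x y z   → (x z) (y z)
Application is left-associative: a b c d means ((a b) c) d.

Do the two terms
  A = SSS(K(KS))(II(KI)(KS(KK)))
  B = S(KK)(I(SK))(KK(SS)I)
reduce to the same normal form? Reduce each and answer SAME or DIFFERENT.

Answer: DIFFERENT — A ⇓ S, B ⇓ K(SK(KI))

Derivation:
Term A:
  start: SSS(K(KS))(II(KI)(KS(KK)))
  [1] S(K(KS))(S(K(KS)))(II(KI)(KS(KK)))
  [2] K(KS)(II(KI)(KS(KK)))(S(K(KS))(II(KI)(KS(KK))))
  [3] KS(S(K(KS))(II(KI)(KS(KK))))
  [4] S

Term B:
  start: S(KK)(I(SK))(KK(SS)I)
  [1] KK(KK(SS)I)(I(SK)(KK(SS)I))
  [2] K(I(SK)(KK(SS)I))
  [3] K(SK(KK(SS)I))
  [4] K(SK(KI))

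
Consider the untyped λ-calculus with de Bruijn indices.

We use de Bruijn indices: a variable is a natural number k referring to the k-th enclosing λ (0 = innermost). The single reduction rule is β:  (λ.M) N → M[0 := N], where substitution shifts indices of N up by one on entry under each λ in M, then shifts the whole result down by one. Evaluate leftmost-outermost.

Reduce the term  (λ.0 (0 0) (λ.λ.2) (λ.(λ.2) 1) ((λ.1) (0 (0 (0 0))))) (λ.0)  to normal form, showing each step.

  start: (λ.0 (0 0) (λ.λ.2) (λ.(λ.2) 1) ((λ.1) (0 (0 (0 0))))) (λ.0)
  [1] (λ.0) ((λ.0) (λ.0)) (λ.λ.λ.0) (λ.(λ.λ.0) (λ.0)) ((λ.λ.0) ((λ.0) ((λ.0) ((λ.0) (λ.0)))))
  [2] (λ.0) (λ.0) (λ.λ.λ.0) (λ.(λ.λ.0) (λ.0)) ((λ.λ.0) ((λ.0) ((λ.0) ((λ.0) (λ.0)))))
  [3] (λ.0) (λ.λ.λ.0) (λ.(λ.λ.0) (λ.0)) ((λ.λ.0) ((λ.0) ((λ.0) ((λ.0) (λ.0)))))
  [4] (λ.λ.λ.0) (λ.(λ.λ.0) (λ.0)) ((λ.λ.0) ((λ.0) ((λ.0) ((λ.0) (λ.0)))))
  [5] (λ.λ.0) ((λ.λ.0) ((λ.0) ((λ.0) ((λ.0) (λ.0)))))
  [6] λ.0

Answer: normal form = λ.0  (in 6 steps)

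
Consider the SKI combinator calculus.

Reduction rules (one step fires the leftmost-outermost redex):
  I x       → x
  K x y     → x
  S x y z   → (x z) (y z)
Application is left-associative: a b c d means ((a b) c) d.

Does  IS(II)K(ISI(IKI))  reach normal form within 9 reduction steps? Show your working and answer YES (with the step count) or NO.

  start: IS(II)K(ISI(IKI))
  →1  S(II)K(ISI(IKI))
  →2  II(ISI(IKI))(K(ISI(IKI)))
  →3  I(ISI(IKI))(K(ISI(IKI)))
  →4  ISI(IKI)(K(ISI(IKI)))
  →5  SI(IKI)(K(ISI(IKI)))
  →6  I(K(ISI(IKI)))(IKI(K(ISI(IKI))))
  →7  K(ISI(IKI))(IKI(K(ISI(IKI))))
  →8  ISI(IKI)
  →9  SI(IKI)

Answer: NO — after 9 steps the term is SI(IKI), not yet normal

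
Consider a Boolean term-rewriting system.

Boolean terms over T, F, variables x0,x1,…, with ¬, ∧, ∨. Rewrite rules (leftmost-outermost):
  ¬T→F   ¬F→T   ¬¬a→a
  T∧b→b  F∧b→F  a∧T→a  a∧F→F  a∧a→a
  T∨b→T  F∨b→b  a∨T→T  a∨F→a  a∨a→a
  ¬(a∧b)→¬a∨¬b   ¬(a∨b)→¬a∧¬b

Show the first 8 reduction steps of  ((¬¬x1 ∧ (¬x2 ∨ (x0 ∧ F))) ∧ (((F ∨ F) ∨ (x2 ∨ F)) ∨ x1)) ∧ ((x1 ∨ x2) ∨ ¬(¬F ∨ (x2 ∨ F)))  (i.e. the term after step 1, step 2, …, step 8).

Answer: after 8 steps: ((x1 ∧ ¬x2) ∧ (x2 ∨ x1)) ∧ ((x1 ∨ x2) ∨ (F ∧ ¬(x2 ∨ F)))

Derivation:
  start: ((¬¬x1 ∧ (¬x2 ∨ (x0 ∧ F))) ∧ (((F ∨ F) ∨ (x2 ∨ F)) ∨ x1)) ∧ ((x1 ∨ x2) ∨ ¬(¬F ∨ (x2 ∨ F)))
  →1  ((x1 ∧ (¬x2 ∨ (x0 ∧ F))) ∧ (((F ∨ F) ∨ (x2 ∨ F)) ∨ x1)) ∧ ((x1 ∨ x2) ∨ ¬(¬F ∨ (x2 ∨ F)))
  →2  ((x1 ∧ (¬x2 ∨ F)) ∧ (((F ∨ F) ∨ (x2 ∨ F)) ∨ x1)) ∧ ((x1 ∨ x2) ∨ ¬(¬F ∨ (x2 ∨ F)))
  →3  ((x1 ∧ ¬x2) ∧ (((F ∨ F) ∨ (x2 ∨ F)) ∨ x1)) ∧ ((x1 ∨ x2) ∨ ¬(¬F ∨ (x2 ∨ F)))
  →4  ((x1 ∧ ¬x2) ∧ ((F ∨ (x2 ∨ F)) ∨ x1)) ∧ ((x1 ∨ x2) ∨ ¬(¬F ∨ (x2 ∨ F)))
  →5  ((x1 ∧ ¬x2) ∧ ((x2 ∨ F) ∨ x1)) ∧ ((x1 ∨ x2) ∨ ¬(¬F ∨ (x2 ∨ F)))
  →6  ((x1 ∧ ¬x2) ∧ (x2 ∨ x1)) ∧ ((x1 ∨ x2) ∨ ¬(¬F ∨ (x2 ∨ F)))
  →7  ((x1 ∧ ¬x2) ∧ (x2 ∨ x1)) ∧ ((x1 ∨ x2) ∨ (¬¬F ∧ ¬(x2 ∨ F)))
  →8  ((x1 ∧ ¬x2) ∧ (x2 ∨ x1)) ∧ ((x1 ∨ x2) ∨ (F ∧ ¬(x2 ∨ F)))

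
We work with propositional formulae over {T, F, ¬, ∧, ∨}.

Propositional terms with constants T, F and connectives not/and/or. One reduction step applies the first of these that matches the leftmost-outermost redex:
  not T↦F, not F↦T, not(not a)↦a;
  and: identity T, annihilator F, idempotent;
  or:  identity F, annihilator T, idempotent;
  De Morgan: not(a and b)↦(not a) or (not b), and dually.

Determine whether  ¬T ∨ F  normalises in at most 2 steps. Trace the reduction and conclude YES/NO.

Answer: YES — reaches normal form F in 2 ≤ 2 steps

Reduction:
  start: ¬T ∨ F
  [1] ¬T
  [2] F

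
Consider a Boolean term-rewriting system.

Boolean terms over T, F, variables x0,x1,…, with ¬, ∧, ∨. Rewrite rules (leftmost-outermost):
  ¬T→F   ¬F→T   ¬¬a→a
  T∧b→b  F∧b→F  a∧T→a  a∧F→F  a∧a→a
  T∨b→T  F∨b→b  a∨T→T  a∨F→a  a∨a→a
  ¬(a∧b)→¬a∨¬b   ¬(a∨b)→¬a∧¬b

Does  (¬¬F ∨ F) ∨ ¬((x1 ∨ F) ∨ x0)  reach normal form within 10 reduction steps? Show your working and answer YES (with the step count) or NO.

Answer: YES — reaches normal form ¬x1 ∧ ¬x0 in 7 ≤ 10 steps

Working:
  start: (¬¬F ∨ F) ∨ ¬((x1 ∨ F) ∨ x0)
  step 1: ¬¬F ∨ ¬((x1 ∨ F) ∨ x0)
  step 2: F ∨ ¬((x1 ∨ F) ∨ x0)
  step 3: ¬((x1 ∨ F) ∨ x0)
  step 4: ¬(x1 ∨ F) ∧ ¬x0
  step 5: (¬x1 ∧ ¬F) ∧ ¬x0
  step 6: (¬x1 ∧ T) ∧ ¬x0
  step 7: ¬x1 ∧ ¬x0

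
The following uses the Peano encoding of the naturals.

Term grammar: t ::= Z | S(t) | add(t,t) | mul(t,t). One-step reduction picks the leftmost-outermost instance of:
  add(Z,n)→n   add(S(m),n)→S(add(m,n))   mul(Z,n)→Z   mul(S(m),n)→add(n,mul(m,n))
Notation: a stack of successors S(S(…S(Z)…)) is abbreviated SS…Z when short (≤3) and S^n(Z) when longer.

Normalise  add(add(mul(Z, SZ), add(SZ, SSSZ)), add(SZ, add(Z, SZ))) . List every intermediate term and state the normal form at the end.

Answer: normal form = S^6(Z)  (in 12 steps)

Derivation:
  start: add(add(mul(Z, SZ), add(SZ, SSSZ)), add(SZ, add(Z, SZ)))
  step 1: add(add(Z, add(SZ, SSSZ)), add(SZ, add(Z, SZ)))
  step 2: add(add(SZ, SSSZ), add(SZ, add(Z, SZ)))
  step 3: add(S(add(Z, SSSZ)), add(SZ, add(Z, SZ)))
  step 4: S(add(add(Z, SSSZ), add(SZ, add(Z, SZ))))
  step 5: S(add(SSSZ, add(SZ, add(Z, SZ))))
  step 6: S(S(add(SSZ, add(SZ, add(Z, SZ)))))
  step 7: S(S(S(add(SZ, add(SZ, add(Z, SZ))))))
  step 8: S(S(S(S(add(Z, add(SZ, add(Z, SZ)))))))
  step 9: S(S(S(S(add(SZ, add(Z, SZ))))))
  step 10: S(S(S(S(S(add(Z, add(Z, SZ)))))))
  step 11: S(S(S(S(S(add(Z, SZ))))))
  step 12: S^6(Z)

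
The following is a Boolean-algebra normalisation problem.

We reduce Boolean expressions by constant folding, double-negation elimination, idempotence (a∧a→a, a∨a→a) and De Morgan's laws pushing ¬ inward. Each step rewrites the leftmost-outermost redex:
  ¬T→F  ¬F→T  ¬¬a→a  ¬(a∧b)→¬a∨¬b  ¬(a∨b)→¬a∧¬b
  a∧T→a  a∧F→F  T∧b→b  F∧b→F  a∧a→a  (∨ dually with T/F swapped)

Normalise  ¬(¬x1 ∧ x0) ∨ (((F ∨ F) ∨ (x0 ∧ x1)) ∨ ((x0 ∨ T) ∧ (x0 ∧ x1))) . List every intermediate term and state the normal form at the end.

  start: ¬(¬x1 ∧ x0) ∨ (((F ∨ F) ∨ (x0 ∧ x1)) ∨ ((x0 ∨ T) ∧ (x0 ∧ x1)))
  [1] (¬¬x1 ∨ ¬x0) ∨ (((F ∨ F) ∨ (x0 ∧ x1)) ∨ ((x0 ∨ T) ∧ (x0 ∧ x1)))
  [2] (x1 ∨ ¬x0) ∨ (((F ∨ F) ∨ (x0 ∧ x1)) ∨ ((x0 ∨ T) ∧ (x0 ∧ x1)))
  [3] (x1 ∨ ¬x0) ∨ ((F ∨ (x0 ∧ x1)) ∨ ((x0 ∨ T) ∧ (x0 ∧ x1)))
  [4] (x1 ∨ ¬x0) ∨ ((x0 ∧ x1) ∨ ((x0 ∨ T) ∧ (x0 ∧ x1)))
  [5] (x1 ∨ ¬x0) ∨ ((x0 ∧ x1) ∨ (T ∧ (x0 ∧ x1)))
  [6] (x1 ∨ ¬x0) ∨ ((x0 ∧ x1) ∨ (x0 ∧ x1))
  [7] (x1 ∨ ¬x0) ∨ (x0 ∧ x1)

Answer: normal form = (x1 ∨ ¬x0) ∨ (x0 ∧ x1)  (in 7 steps)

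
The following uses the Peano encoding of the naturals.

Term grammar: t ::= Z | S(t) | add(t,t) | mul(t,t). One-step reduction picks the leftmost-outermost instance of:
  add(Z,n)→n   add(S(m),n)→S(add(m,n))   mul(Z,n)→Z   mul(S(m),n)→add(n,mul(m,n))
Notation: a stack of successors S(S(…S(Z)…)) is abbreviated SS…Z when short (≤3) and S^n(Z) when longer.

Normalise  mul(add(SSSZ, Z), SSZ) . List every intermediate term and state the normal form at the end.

  start: mul(add(SSSZ, Z), SSZ)
  →1  mul(S(add(SSZ, Z)), SSZ)
  →2  add(SSZ, mul(add(SSZ, Z), SSZ))
  →3  S(add(SZ, mul(add(SSZ, Z), SSZ)))
  →4  S(S(add(Z, mul(add(SSZ, Z), SSZ))))
  →5  S(S(mul(add(SSZ, Z), SSZ)))
  →6  S(S(mul(S(add(SZ, Z)), SSZ)))
  →7  S(S(add(SSZ, mul(add(SZ, Z), SSZ))))
  →8  S(S(S(add(SZ, mul(add(SZ, Z), SSZ)))))
  →9  S(S(S(S(add(Z, mul(add(SZ, Z), SSZ))))))
  →10  S(S(S(S(mul(add(SZ, Z), SSZ)))))
  →11  S(S(S(S(mul(S(add(Z, Z)), SSZ)))))
  →12  S(S(S(S(add(SSZ, mul(add(Z, Z), SSZ))))))
  →13  S(S(S(S(S(add(SZ, mul(add(Z, Z), SSZ)))))))
  →14  S(S(S(S(S(S(add(Z, mul(add(Z, Z), SSZ))))))))
  →15  S(S(S(S(S(S(mul(add(Z, Z), SSZ)))))))
  →16  S(S(S(S(S(S(mul(Z, SSZ)))))))
  →17  S^6(Z)

Answer: normal form = S^6(Z)  (in 17 steps)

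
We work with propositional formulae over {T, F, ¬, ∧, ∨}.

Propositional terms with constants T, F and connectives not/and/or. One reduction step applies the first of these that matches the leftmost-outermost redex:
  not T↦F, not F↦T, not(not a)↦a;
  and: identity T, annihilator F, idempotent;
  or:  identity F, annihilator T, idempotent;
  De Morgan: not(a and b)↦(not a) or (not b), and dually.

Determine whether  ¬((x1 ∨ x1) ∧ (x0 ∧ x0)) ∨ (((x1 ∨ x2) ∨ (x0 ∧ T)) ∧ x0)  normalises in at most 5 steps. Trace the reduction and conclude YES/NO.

Answer: NO — after 5 steps the term is (¬x1 ∨ ¬x0) ∨ (((x1 ∨ x2) ∨ (x0 ∧ T)) ∧ x0), not yet normal

Derivation:
  start: ¬((x1 ∨ x1) ∧ (x0 ∧ x0)) ∨ (((x1 ∨ x2) ∨ (x0 ∧ T)) ∧ x0)
  [1] (¬(x1 ∨ x1) ∨ ¬(x0 ∧ x0)) ∨ (((x1 ∨ x2) ∨ (x0 ∧ T)) ∧ x0)
  [2] ((¬x1 ∧ ¬x1) ∨ ¬(x0 ∧ x0)) ∨ (((x1 ∨ x2) ∨ (x0 ∧ T)) ∧ x0)
  [3] (¬x1 ∨ ¬(x0 ∧ x0)) ∨ (((x1 ∨ x2) ∨ (x0 ∧ T)) ∧ x0)
  [4] (¬x1 ∨ (¬x0 ∨ ¬x0)) ∨ (((x1 ∨ x2) ∨ (x0 ∧ T)) ∧ x0)
  [5] (¬x1 ∨ ¬x0) ∨ (((x1 ∨ x2) ∨ (x0 ∧ T)) ∧ x0)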